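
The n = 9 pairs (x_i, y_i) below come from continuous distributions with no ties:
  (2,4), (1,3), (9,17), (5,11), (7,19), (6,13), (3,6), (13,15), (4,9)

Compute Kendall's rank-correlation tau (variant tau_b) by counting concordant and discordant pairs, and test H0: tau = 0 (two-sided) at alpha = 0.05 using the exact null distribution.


Step 1: Enumerate the 36 unordered pairs (i,j) with i<j and classify each by sign(x_j-x_i) * sign(y_j-y_i).
  (1,2):dx=-1,dy=-1->C; (1,3):dx=+7,dy=+13->C; (1,4):dx=+3,dy=+7->C; (1,5):dx=+5,dy=+15->C
  (1,6):dx=+4,dy=+9->C; (1,7):dx=+1,dy=+2->C; (1,8):dx=+11,dy=+11->C; (1,9):dx=+2,dy=+5->C
  (2,3):dx=+8,dy=+14->C; (2,4):dx=+4,dy=+8->C; (2,5):dx=+6,dy=+16->C; (2,6):dx=+5,dy=+10->C
  (2,7):dx=+2,dy=+3->C; (2,8):dx=+12,dy=+12->C; (2,9):dx=+3,dy=+6->C; (3,4):dx=-4,dy=-6->C
  (3,5):dx=-2,dy=+2->D; (3,6):dx=-3,dy=-4->C; (3,7):dx=-6,dy=-11->C; (3,8):dx=+4,dy=-2->D
  (3,9):dx=-5,dy=-8->C; (4,5):dx=+2,dy=+8->C; (4,6):dx=+1,dy=+2->C; (4,7):dx=-2,dy=-5->C
  (4,8):dx=+8,dy=+4->C; (4,9):dx=-1,dy=-2->C; (5,6):dx=-1,dy=-6->C; (5,7):dx=-4,dy=-13->C
  (5,8):dx=+6,dy=-4->D; (5,9):dx=-3,dy=-10->C; (6,7):dx=-3,dy=-7->C; (6,8):dx=+7,dy=+2->C
  (6,9):dx=-2,dy=-4->C; (7,8):dx=+10,dy=+9->C; (7,9):dx=+1,dy=+3->C; (8,9):dx=-9,dy=-6->C
Step 2: C = 33, D = 3, total pairs = 36.
Step 3: tau = (C - D)/(n(n-1)/2) = (33 - 3)/36 = 0.833333.
Step 4: Exact two-sided p-value (enumerate n! = 362880 permutations of y under H0): p = 0.000854.
Step 5: alpha = 0.05. reject H0.

tau_b = 0.8333 (C=33, D=3), p = 0.000854, reject H0.


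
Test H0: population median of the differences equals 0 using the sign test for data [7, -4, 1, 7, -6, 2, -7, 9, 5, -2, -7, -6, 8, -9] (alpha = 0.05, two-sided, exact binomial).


Step 1: Discard zero differences. Original n = 14; n_eff = number of nonzero differences = 14.
Nonzero differences (with sign): +7, -4, +1, +7, -6, +2, -7, +9, +5, -2, -7, -6, +8, -9
Step 2: Count signs: positive = 7, negative = 7.
Step 3: Under H0: P(positive) = 0.5, so the number of positives S ~ Bin(14, 0.5).
Step 4: Two-sided exact p-value = sum of Bin(14,0.5) probabilities at or below the observed probability = 1.000000.
Step 5: alpha = 0.05. fail to reject H0.

n_eff = 14, pos = 7, neg = 7, p = 1.000000, fail to reject H0.


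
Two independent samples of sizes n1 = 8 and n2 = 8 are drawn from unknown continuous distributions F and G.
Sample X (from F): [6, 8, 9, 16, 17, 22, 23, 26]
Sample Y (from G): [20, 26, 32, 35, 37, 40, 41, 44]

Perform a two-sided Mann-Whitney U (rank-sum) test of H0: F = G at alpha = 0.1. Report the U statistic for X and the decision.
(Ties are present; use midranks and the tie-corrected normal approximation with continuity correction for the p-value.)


Step 1: Combine and sort all 16 observations; assign midranks.
sorted (value, group): (6,X), (8,X), (9,X), (16,X), (17,X), (20,Y), (22,X), (23,X), (26,X), (26,Y), (32,Y), (35,Y), (37,Y), (40,Y), (41,Y), (44,Y)
ranks: 6->1, 8->2, 9->3, 16->4, 17->5, 20->6, 22->7, 23->8, 26->9.5, 26->9.5, 32->11, 35->12, 37->13, 40->14, 41->15, 44->16
Step 2: Rank sum for X: R1 = 1 + 2 + 3 + 4 + 5 + 7 + 8 + 9.5 = 39.5.
Step 3: U_X = R1 - n1(n1+1)/2 = 39.5 - 8*9/2 = 39.5 - 36 = 3.5.
       U_Y = n1*n2 - U_X = 64 - 3.5 = 60.5.
Step 4: Ties are present, so use the tie-corrected normal approximation (with continuity correction) for the p-value.
Step 5: p-value = 0.003253; compare to alpha = 0.1. reject H0.

U_X = 3.5, p = 0.003253, reject H0 at alpha = 0.1.


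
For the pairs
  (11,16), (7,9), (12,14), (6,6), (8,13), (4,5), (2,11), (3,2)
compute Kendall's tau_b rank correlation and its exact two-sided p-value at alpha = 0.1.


Step 1: Enumerate the 28 unordered pairs (i,j) with i<j and classify each by sign(x_j-x_i) * sign(y_j-y_i).
  (1,2):dx=-4,dy=-7->C; (1,3):dx=+1,dy=-2->D; (1,4):dx=-5,dy=-10->C; (1,5):dx=-3,dy=-3->C
  (1,6):dx=-7,dy=-11->C; (1,7):dx=-9,dy=-5->C; (1,8):dx=-8,dy=-14->C; (2,3):dx=+5,dy=+5->C
  (2,4):dx=-1,dy=-3->C; (2,5):dx=+1,dy=+4->C; (2,6):dx=-3,dy=-4->C; (2,7):dx=-5,dy=+2->D
  (2,8):dx=-4,dy=-7->C; (3,4):dx=-6,dy=-8->C; (3,5):dx=-4,dy=-1->C; (3,6):dx=-8,dy=-9->C
  (3,7):dx=-10,dy=-3->C; (3,8):dx=-9,dy=-12->C; (4,5):dx=+2,dy=+7->C; (4,6):dx=-2,dy=-1->C
  (4,7):dx=-4,dy=+5->D; (4,8):dx=-3,dy=-4->C; (5,6):dx=-4,dy=-8->C; (5,7):dx=-6,dy=-2->C
  (5,8):dx=-5,dy=-11->C; (6,7):dx=-2,dy=+6->D; (6,8):dx=-1,dy=-3->C; (7,8):dx=+1,dy=-9->D
Step 2: C = 23, D = 5, total pairs = 28.
Step 3: tau = (C - D)/(n(n-1)/2) = (23 - 5)/28 = 0.642857.
Step 4: Exact two-sided p-value (enumerate n! = 40320 permutations of y under H0): p = 0.031151.
Step 5: alpha = 0.1. reject H0.

tau_b = 0.6429 (C=23, D=5), p = 0.031151, reject H0.


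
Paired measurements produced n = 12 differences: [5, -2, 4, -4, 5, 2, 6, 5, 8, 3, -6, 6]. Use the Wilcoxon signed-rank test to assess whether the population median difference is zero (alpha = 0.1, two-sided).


Step 1: Drop any zero differences (none here) and take |d_i|.
|d| = [5, 2, 4, 4, 5, 2, 6, 5, 8, 3, 6, 6]
Step 2: Midrank |d_i| (ties get averaged ranks).
ranks: |5|->7, |2|->1.5, |4|->4.5, |4|->4.5, |5|->7, |2|->1.5, |6|->10, |5|->7, |8|->12, |3|->3, |6|->10, |6|->10
Step 3: Attach original signs; sum ranks with positive sign and with negative sign.
W+ = 7 + 4.5 + 7 + 1.5 + 10 + 7 + 12 + 3 + 10 = 62
W- = 1.5 + 4.5 + 10 = 16
(Check: W+ + W- = 78 should equal n(n+1)/2 = 78.)
Step 4: Test statistic W = min(W+, W-) = 16.
Step 5: Ties in |d|, so use the tie-corrected normal approximation.
        E[W] = n(n+1)/4 = 12*13/4 = 39.
        Tie groups: |d|=2 (t=2), |d|=4 (t=2), |d|=5 (t=3), |d|=6 (t=3); sum(t^3 - t) = 60.
        Var[W] = n(n+1)(2n+1)/24 - sum(t^3-t)/48 = 3900/24 - 60/48 = 161.25.
        z = (W - E[W]) / sqrt(Var[W]) = (16 - 39) / 12.6984 = -1.8112.
        Two-sided p = 2*Phi(z) = 0.070102.
Step 6: alpha = 0.1. reject H0.

W+ = 62, W- = 16, W = min = 16, p = 0.070102, reject H0.


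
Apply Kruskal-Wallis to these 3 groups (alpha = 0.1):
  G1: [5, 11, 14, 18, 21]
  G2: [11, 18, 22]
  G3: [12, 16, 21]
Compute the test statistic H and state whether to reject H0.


Step 1: Combine all N = 11 observations and assign midranks.
sorted (value, group, rank): (5,G1,1), (11,G1,2.5), (11,G2,2.5), (12,G3,4), (14,G1,5), (16,G3,6), (18,G1,7.5), (18,G2,7.5), (21,G1,9.5), (21,G3,9.5), (22,G2,11)
Step 2: Sum ranks within each group.
R_1 = 25.5 (n_1 = 5)
R_2 = 21 (n_2 = 3)
R_3 = 19.5 (n_3 = 3)
Step 3: H = 12/(N(N+1)) * sum(R_i^2/n_i) - 3(N+1)
     = 12/(11*12) * (25.5^2/5 + 21^2/3 + 19.5^2/3) - 3*12
     = 0.090909 * 403.8 - 36
     = 0.709091.
Step 4: Ties present; correction factor C = 1 - 18/(11^3 - 11) = 0.986364. Corrected H = 0.709091 / 0.986364 = 0.718894.
Step 5: Under H0, H ~ chi^2(2); p-value = 0.698062.
Step 6: alpha = 0.1. fail to reject H0.

H = 0.7189, df = 2, p = 0.698062, fail to reject H0.


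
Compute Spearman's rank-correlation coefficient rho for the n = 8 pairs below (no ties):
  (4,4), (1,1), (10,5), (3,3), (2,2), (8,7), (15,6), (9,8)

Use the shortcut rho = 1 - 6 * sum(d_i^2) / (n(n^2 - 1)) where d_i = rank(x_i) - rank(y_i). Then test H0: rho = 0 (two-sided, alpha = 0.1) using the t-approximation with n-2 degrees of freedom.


Step 1: Rank x and y separately (midranks; no ties here).
rank(x): 4->4, 1->1, 10->7, 3->3, 2->2, 8->5, 15->8, 9->6
rank(y): 4->4, 1->1, 5->5, 3->3, 2->2, 7->7, 6->6, 8->8
Step 2: d_i = R_x(i) - R_y(i); compute d_i^2.
  (4-4)^2=0, (1-1)^2=0, (7-5)^2=4, (3-3)^2=0, (2-2)^2=0, (5-7)^2=4, (8-6)^2=4, (6-8)^2=4
sum(d^2) = 16.
Step 3: rho = 1 - 6*16 / (8*(8^2 - 1)) = 1 - 96/504 = 0.809524.
Step 4: Under H0, t = rho * sqrt((n-2)/(1-rho^2)) = 3.3776 ~ t(6).
Step 5: Two-sided p-value from the t-distribution with 6 df = 0.014903.
Step 6: alpha = 0.1. reject H0.

rho = 0.8095, p = 0.014903, reject H0 at alpha = 0.1.


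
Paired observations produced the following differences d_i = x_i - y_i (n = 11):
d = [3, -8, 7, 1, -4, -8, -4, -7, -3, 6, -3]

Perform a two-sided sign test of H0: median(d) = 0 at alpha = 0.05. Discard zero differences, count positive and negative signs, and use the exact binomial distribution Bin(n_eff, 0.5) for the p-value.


Step 1: Discard zero differences. Original n = 11; n_eff = number of nonzero differences = 11.
Nonzero differences (with sign): +3, -8, +7, +1, -4, -8, -4, -7, -3, +6, -3
Step 2: Count signs: positive = 4, negative = 7.
Step 3: Under H0: P(positive) = 0.5, so the number of positives S ~ Bin(11, 0.5).
Step 4: Two-sided exact p-value = sum of Bin(11,0.5) probabilities at or below the observed probability = 0.548828.
Step 5: alpha = 0.05. fail to reject H0.

n_eff = 11, pos = 4, neg = 7, p = 0.548828, fail to reject H0.


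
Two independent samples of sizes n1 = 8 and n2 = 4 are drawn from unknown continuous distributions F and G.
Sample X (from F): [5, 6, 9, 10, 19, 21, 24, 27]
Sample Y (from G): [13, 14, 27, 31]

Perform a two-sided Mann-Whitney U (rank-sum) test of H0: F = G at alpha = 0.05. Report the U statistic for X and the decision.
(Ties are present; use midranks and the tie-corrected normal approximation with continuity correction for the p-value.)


Step 1: Combine and sort all 12 observations; assign midranks.
sorted (value, group): (5,X), (6,X), (9,X), (10,X), (13,Y), (14,Y), (19,X), (21,X), (24,X), (27,X), (27,Y), (31,Y)
ranks: 5->1, 6->2, 9->3, 10->4, 13->5, 14->6, 19->7, 21->8, 24->9, 27->10.5, 27->10.5, 31->12
Step 2: Rank sum for X: R1 = 1 + 2 + 3 + 4 + 7 + 8 + 9 + 10.5 = 44.5.
Step 3: U_X = R1 - n1(n1+1)/2 = 44.5 - 8*9/2 = 44.5 - 36 = 8.5.
       U_Y = n1*n2 - U_X = 32 - 8.5 = 23.5.
Step 4: Ties are present, so use the tie-corrected normal approximation (with continuity correction) for the p-value.
Step 5: p-value = 0.233663; compare to alpha = 0.05. fail to reject H0.

U_X = 8.5, p = 0.233663, fail to reject H0 at alpha = 0.05.


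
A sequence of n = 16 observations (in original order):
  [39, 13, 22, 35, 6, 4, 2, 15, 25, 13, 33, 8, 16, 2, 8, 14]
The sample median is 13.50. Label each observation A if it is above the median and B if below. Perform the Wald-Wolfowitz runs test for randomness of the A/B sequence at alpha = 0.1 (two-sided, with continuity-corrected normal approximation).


Step 1: Compute median = 13.50; label A = above, B = below.
Labels in order: ABAABBBAABABABBA  (n_A = 8, n_B = 8)
Step 2: Count runs R = 11.
Step 3: Under H0 (random ordering), E[R] = 2*n_A*n_B/(n_A+n_B) + 1 = 2*8*8/16 + 1 = 9.0000.
        Var[R] = 2*n_A*n_B*(2*n_A*n_B - n_A - n_B) / ((n_A+n_B)^2 * (n_A+n_B-1)) = 14336/3840 = 3.7333.
        SD[R] = 1.9322.
Step 4: Continuity-corrected z = (R - 0.5 - E[R]) / SD[R] = (11 - 0.5 - 9.0000) / 1.9322 = 0.7763.
Step 5: Two-sided p-value via normal approximation = 2*(1 - Phi(|z|)) = 0.437558.
Step 6: alpha = 0.1. fail to reject H0.

R = 11, z = 0.7763, p = 0.437558, fail to reject H0.


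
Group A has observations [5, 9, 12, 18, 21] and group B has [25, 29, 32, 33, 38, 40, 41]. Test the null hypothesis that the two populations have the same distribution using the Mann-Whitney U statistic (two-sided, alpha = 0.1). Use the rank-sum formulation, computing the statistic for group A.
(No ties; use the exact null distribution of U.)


Step 1: Combine and sort all 12 observations; assign midranks.
sorted (value, group): (5,X), (9,X), (12,X), (18,X), (21,X), (25,Y), (29,Y), (32,Y), (33,Y), (38,Y), (40,Y), (41,Y)
ranks: 5->1, 9->2, 12->3, 18->4, 21->5, 25->6, 29->7, 32->8, 33->9, 38->10, 40->11, 41->12
Step 2: Rank sum for X: R1 = 1 + 2 + 3 + 4 + 5 = 15.
Step 3: U_X = R1 - n1(n1+1)/2 = 15 - 5*6/2 = 15 - 15 = 0.
       U_Y = n1*n2 - U_X = 35 - 0 = 35.
Step 4: No ties, so the exact null distribution of U (based on enumerating the C(12,5) = 792 equally likely rank assignments) gives the two-sided p-value.
Step 5: p-value = 0.002525; compare to alpha = 0.1. reject H0.

U_X = 0, p = 0.002525, reject H0 at alpha = 0.1.


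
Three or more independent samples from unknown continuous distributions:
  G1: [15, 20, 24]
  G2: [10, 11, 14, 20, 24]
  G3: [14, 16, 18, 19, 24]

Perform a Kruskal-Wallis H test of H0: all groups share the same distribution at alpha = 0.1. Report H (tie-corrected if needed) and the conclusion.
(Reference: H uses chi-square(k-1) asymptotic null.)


Step 1: Combine all N = 13 observations and assign midranks.
sorted (value, group, rank): (10,G2,1), (11,G2,2), (14,G2,3.5), (14,G3,3.5), (15,G1,5), (16,G3,6), (18,G3,7), (19,G3,8), (20,G1,9.5), (20,G2,9.5), (24,G1,12), (24,G2,12), (24,G3,12)
Step 2: Sum ranks within each group.
R_1 = 26.5 (n_1 = 3)
R_2 = 28 (n_2 = 5)
R_3 = 36.5 (n_3 = 5)
Step 3: H = 12/(N(N+1)) * sum(R_i^2/n_i) - 3(N+1)
     = 12/(13*14) * (26.5^2/3 + 28^2/5 + 36.5^2/5) - 3*14
     = 0.065934 * 657.333 - 42
     = 1.340659.
Step 4: Ties present; correction factor C = 1 - 36/(13^3 - 13) = 0.983516. Corrected H = 1.340659 / 0.983516 = 1.363128.
Step 5: Under H0, H ~ chi^2(2); p-value = 0.505825.
Step 6: alpha = 0.1. fail to reject H0.

H = 1.3631, df = 2, p = 0.505825, fail to reject H0.


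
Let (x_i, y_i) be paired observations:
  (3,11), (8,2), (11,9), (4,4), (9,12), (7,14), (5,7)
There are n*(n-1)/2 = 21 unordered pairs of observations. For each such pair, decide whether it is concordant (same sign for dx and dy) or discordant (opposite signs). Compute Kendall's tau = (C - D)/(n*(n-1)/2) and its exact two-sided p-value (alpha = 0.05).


Step 1: Enumerate the 21 unordered pairs (i,j) with i<j and classify each by sign(x_j-x_i) * sign(y_j-y_i).
  (1,2):dx=+5,dy=-9->D; (1,3):dx=+8,dy=-2->D; (1,4):dx=+1,dy=-7->D; (1,5):dx=+6,dy=+1->C
  (1,6):dx=+4,dy=+3->C; (1,7):dx=+2,dy=-4->D; (2,3):dx=+3,dy=+7->C; (2,4):dx=-4,dy=+2->D
  (2,5):dx=+1,dy=+10->C; (2,6):dx=-1,dy=+12->D; (2,7):dx=-3,dy=+5->D; (3,4):dx=-7,dy=-5->C
  (3,5):dx=-2,dy=+3->D; (3,6):dx=-4,dy=+5->D; (3,7):dx=-6,dy=-2->C; (4,5):dx=+5,dy=+8->C
  (4,6):dx=+3,dy=+10->C; (4,7):dx=+1,dy=+3->C; (5,6):dx=-2,dy=+2->D; (5,7):dx=-4,dy=-5->C
  (6,7):dx=-2,dy=-7->C
Step 2: C = 11, D = 10, total pairs = 21.
Step 3: tau = (C - D)/(n(n-1)/2) = (11 - 10)/21 = 0.047619.
Step 4: Exact two-sided p-value (enumerate n! = 5040 permutations of y under H0): p = 1.000000.
Step 5: alpha = 0.05. fail to reject H0.

tau_b = 0.0476 (C=11, D=10), p = 1.000000, fail to reject H0.


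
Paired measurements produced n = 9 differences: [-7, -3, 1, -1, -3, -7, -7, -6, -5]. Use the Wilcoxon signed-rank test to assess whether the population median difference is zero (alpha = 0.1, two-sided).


Step 1: Drop any zero differences (none here) and take |d_i|.
|d| = [7, 3, 1, 1, 3, 7, 7, 6, 5]
Step 2: Midrank |d_i| (ties get averaged ranks).
ranks: |7|->8, |3|->3.5, |1|->1.5, |1|->1.5, |3|->3.5, |7|->8, |7|->8, |6|->6, |5|->5
Step 3: Attach original signs; sum ranks with positive sign and with negative sign.
W+ = 1.5 = 1.5
W- = 8 + 3.5 + 1.5 + 3.5 + 8 + 8 + 6 + 5 = 43.5
(Check: W+ + W- = 45 should equal n(n+1)/2 = 45.)
Step 4: Test statistic W = min(W+, W-) = 1.5.
Step 5: Ties in |d|, so use the tie-corrected normal approximation.
        E[W] = n(n+1)/4 = 9*10/4 = 22.5.
        Tie groups: |d|=1 (t=2), |d|=3 (t=2), |d|=7 (t=3); sum(t^3 - t) = 36.
        Var[W] = n(n+1)(2n+1)/24 - sum(t^3-t)/48 = 1710/24 - 36/48 = 70.5.
        z = (W - E[W]) / sqrt(Var[W]) = (1.5 - 22.5) / 8.3964 = -2.5011.
        Two-sided p = 2*Phi(z) = 0.012382.
Step 6: alpha = 0.1. reject H0.

W+ = 1.5, W- = 43.5, W = min = 1.5, p = 0.012382, reject H0.


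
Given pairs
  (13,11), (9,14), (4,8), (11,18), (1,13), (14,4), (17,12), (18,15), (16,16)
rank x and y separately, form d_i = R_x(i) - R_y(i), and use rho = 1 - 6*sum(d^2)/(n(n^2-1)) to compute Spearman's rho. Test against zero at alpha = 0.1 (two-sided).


Step 1: Rank x and y separately (midranks; no ties here).
rank(x): 13->5, 9->3, 4->2, 11->4, 1->1, 14->6, 17->8, 18->9, 16->7
rank(y): 11->3, 14->6, 8->2, 18->9, 13->5, 4->1, 12->4, 15->7, 16->8
Step 2: d_i = R_x(i) - R_y(i); compute d_i^2.
  (5-3)^2=4, (3-6)^2=9, (2-2)^2=0, (4-9)^2=25, (1-5)^2=16, (6-1)^2=25, (8-4)^2=16, (9-7)^2=4, (7-8)^2=1
sum(d^2) = 100.
Step 3: rho = 1 - 6*100 / (9*(9^2 - 1)) = 1 - 600/720 = 0.166667.
Step 4: Under H0, t = rho * sqrt((n-2)/(1-rho^2)) = 0.4472 ~ t(7).
Step 5: Two-sided p-value from the t-distribution with 7 df = 0.668231.
Step 6: alpha = 0.1. fail to reject H0.

rho = 0.1667, p = 0.668231, fail to reject H0 at alpha = 0.1.


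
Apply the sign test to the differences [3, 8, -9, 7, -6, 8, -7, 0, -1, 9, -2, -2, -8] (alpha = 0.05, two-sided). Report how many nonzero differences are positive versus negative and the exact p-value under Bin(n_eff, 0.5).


Step 1: Discard zero differences. Original n = 13; n_eff = number of nonzero differences = 12.
Nonzero differences (with sign): +3, +8, -9, +7, -6, +8, -7, -1, +9, -2, -2, -8
Step 2: Count signs: positive = 5, negative = 7.
Step 3: Under H0: P(positive) = 0.5, so the number of positives S ~ Bin(12, 0.5).
Step 4: Two-sided exact p-value = sum of Bin(12,0.5) probabilities at or below the observed probability = 0.774414.
Step 5: alpha = 0.05. fail to reject H0.

n_eff = 12, pos = 5, neg = 7, p = 0.774414, fail to reject H0.


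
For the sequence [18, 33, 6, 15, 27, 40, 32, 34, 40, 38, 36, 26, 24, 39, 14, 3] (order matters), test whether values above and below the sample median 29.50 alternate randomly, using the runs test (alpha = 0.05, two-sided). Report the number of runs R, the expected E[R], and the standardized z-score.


Step 1: Compute median = 29.50; label A = above, B = below.
Labels in order: BABBBAAAAAABBABB  (n_A = 8, n_B = 8)
Step 2: Count runs R = 7.
Step 3: Under H0 (random ordering), E[R] = 2*n_A*n_B/(n_A+n_B) + 1 = 2*8*8/16 + 1 = 9.0000.
        Var[R] = 2*n_A*n_B*(2*n_A*n_B - n_A - n_B) / ((n_A+n_B)^2 * (n_A+n_B-1)) = 14336/3840 = 3.7333.
        SD[R] = 1.9322.
Step 4: Continuity-corrected z = (R + 0.5 - E[R]) / SD[R] = (7 + 0.5 - 9.0000) / 1.9322 = -0.7763.
Step 5: Two-sided p-value via normal approximation = 2*(1 - Phi(|z|)) = 0.437558.
Step 6: alpha = 0.05. fail to reject H0.

R = 7, z = -0.7763, p = 0.437558, fail to reject H0.


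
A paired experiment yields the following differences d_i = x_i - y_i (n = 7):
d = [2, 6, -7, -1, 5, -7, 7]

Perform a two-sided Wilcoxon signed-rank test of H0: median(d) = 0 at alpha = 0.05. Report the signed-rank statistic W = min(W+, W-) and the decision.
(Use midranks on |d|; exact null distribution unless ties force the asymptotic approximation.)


Step 1: Drop any zero differences (none here) and take |d_i|.
|d| = [2, 6, 7, 1, 5, 7, 7]
Step 2: Midrank |d_i| (ties get averaged ranks).
ranks: |2|->2, |6|->4, |7|->6, |1|->1, |5|->3, |7|->6, |7|->6
Step 3: Attach original signs; sum ranks with positive sign and with negative sign.
W+ = 2 + 4 + 3 + 6 = 15
W- = 6 + 1 + 6 = 13
(Check: W+ + W- = 28 should equal n(n+1)/2 = 28.)
Step 4: Test statistic W = min(W+, W-) = 13.
Step 5: Ties in |d|, so use the tie-corrected normal approximation.
        E[W] = n(n+1)/4 = 7*8/4 = 14.
        Tie groups: |d|=7 (t=3); sum(t^3 - t) = 24.
        Var[W] = n(n+1)(2n+1)/24 - sum(t^3-t)/48 = 840/24 - 24/48 = 34.5.
        z = (W - E[W]) / sqrt(Var[W]) = (13 - 14) / 5.8737 = -0.1703.
        Two-sided p = 2*Phi(z) = 0.864813.
Step 6: alpha = 0.05. fail to reject H0.

W+ = 15, W- = 13, W = min = 13, p = 0.864813, fail to reject H0.


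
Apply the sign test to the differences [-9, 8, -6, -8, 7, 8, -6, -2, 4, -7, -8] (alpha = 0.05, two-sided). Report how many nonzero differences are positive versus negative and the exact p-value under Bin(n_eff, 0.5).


Step 1: Discard zero differences. Original n = 11; n_eff = number of nonzero differences = 11.
Nonzero differences (with sign): -9, +8, -6, -8, +7, +8, -6, -2, +4, -7, -8
Step 2: Count signs: positive = 4, negative = 7.
Step 3: Under H0: P(positive) = 0.5, so the number of positives S ~ Bin(11, 0.5).
Step 4: Two-sided exact p-value = sum of Bin(11,0.5) probabilities at or below the observed probability = 0.548828.
Step 5: alpha = 0.05. fail to reject H0.

n_eff = 11, pos = 4, neg = 7, p = 0.548828, fail to reject H0.


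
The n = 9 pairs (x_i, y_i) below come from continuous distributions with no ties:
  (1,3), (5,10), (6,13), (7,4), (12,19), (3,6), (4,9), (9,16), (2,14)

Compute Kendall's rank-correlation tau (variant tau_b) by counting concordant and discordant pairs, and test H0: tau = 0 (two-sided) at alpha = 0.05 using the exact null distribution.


Step 1: Enumerate the 36 unordered pairs (i,j) with i<j and classify each by sign(x_j-x_i) * sign(y_j-y_i).
  (1,2):dx=+4,dy=+7->C; (1,3):dx=+5,dy=+10->C; (1,4):dx=+6,dy=+1->C; (1,5):dx=+11,dy=+16->C
  (1,6):dx=+2,dy=+3->C; (1,7):dx=+3,dy=+6->C; (1,8):dx=+8,dy=+13->C; (1,9):dx=+1,dy=+11->C
  (2,3):dx=+1,dy=+3->C; (2,4):dx=+2,dy=-6->D; (2,5):dx=+7,dy=+9->C; (2,6):dx=-2,dy=-4->C
  (2,7):dx=-1,dy=-1->C; (2,8):dx=+4,dy=+6->C; (2,9):dx=-3,dy=+4->D; (3,4):dx=+1,dy=-9->D
  (3,5):dx=+6,dy=+6->C; (3,6):dx=-3,dy=-7->C; (3,7):dx=-2,dy=-4->C; (3,8):dx=+3,dy=+3->C
  (3,9):dx=-4,dy=+1->D; (4,5):dx=+5,dy=+15->C; (4,6):dx=-4,dy=+2->D; (4,7):dx=-3,dy=+5->D
  (4,8):dx=+2,dy=+12->C; (4,9):dx=-5,dy=+10->D; (5,6):dx=-9,dy=-13->C; (5,7):dx=-8,dy=-10->C
  (5,8):dx=-3,dy=-3->C; (5,9):dx=-10,dy=-5->C; (6,7):dx=+1,dy=+3->C; (6,8):dx=+6,dy=+10->C
  (6,9):dx=-1,dy=+8->D; (7,8):dx=+5,dy=+7->C; (7,9):dx=-2,dy=+5->D; (8,9):dx=-7,dy=-2->C
Step 2: C = 27, D = 9, total pairs = 36.
Step 3: tau = (C - D)/(n(n-1)/2) = (27 - 9)/36 = 0.500000.
Step 4: Exact two-sided p-value (enumerate n! = 362880 permutations of y under H0): p = 0.075176.
Step 5: alpha = 0.05. fail to reject H0.

tau_b = 0.5000 (C=27, D=9), p = 0.075176, fail to reject H0.


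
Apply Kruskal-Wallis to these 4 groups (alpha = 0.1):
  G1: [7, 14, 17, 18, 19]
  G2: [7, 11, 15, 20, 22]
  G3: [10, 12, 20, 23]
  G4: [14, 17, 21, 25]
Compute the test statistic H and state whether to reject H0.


Step 1: Combine all N = 18 observations and assign midranks.
sorted (value, group, rank): (7,G1,1.5), (7,G2,1.5), (10,G3,3), (11,G2,4), (12,G3,5), (14,G1,6.5), (14,G4,6.5), (15,G2,8), (17,G1,9.5), (17,G4,9.5), (18,G1,11), (19,G1,12), (20,G2,13.5), (20,G3,13.5), (21,G4,15), (22,G2,16), (23,G3,17), (25,G4,18)
Step 2: Sum ranks within each group.
R_1 = 40.5 (n_1 = 5)
R_2 = 43 (n_2 = 5)
R_3 = 38.5 (n_3 = 4)
R_4 = 49 (n_4 = 4)
Step 3: H = 12/(N(N+1)) * sum(R_i^2/n_i) - 3(N+1)
     = 12/(18*19) * (40.5^2/5 + 43^2/5 + 38.5^2/4 + 49^2/4) - 3*19
     = 0.035088 * 1668.66 - 57
     = 1.549561.
Step 4: Ties present; correction factor C = 1 - 24/(18^3 - 18) = 0.995872. Corrected H = 1.549561 / 0.995872 = 1.555984.
Step 5: Under H0, H ~ chi^2(3); p-value = 0.669411.
Step 6: alpha = 0.1. fail to reject H0.

H = 1.5560, df = 3, p = 0.669411, fail to reject H0.


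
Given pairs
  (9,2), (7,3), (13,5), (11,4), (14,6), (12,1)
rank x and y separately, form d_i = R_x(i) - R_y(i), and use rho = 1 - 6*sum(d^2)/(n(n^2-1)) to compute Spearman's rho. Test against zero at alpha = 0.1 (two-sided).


Step 1: Rank x and y separately (midranks; no ties here).
rank(x): 9->2, 7->1, 13->5, 11->3, 14->6, 12->4
rank(y): 2->2, 3->3, 5->5, 4->4, 6->6, 1->1
Step 2: d_i = R_x(i) - R_y(i); compute d_i^2.
  (2-2)^2=0, (1-3)^2=4, (5-5)^2=0, (3-4)^2=1, (6-6)^2=0, (4-1)^2=9
sum(d^2) = 14.
Step 3: rho = 1 - 6*14 / (6*(6^2 - 1)) = 1 - 84/210 = 0.600000.
Step 4: Under H0, t = rho * sqrt((n-2)/(1-rho^2)) = 1.5000 ~ t(4).
Step 5: Two-sided p-value from the t-distribution with 4 df = 0.208000.
Step 6: alpha = 0.1. fail to reject H0.

rho = 0.6000, p = 0.208000, fail to reject H0 at alpha = 0.1.


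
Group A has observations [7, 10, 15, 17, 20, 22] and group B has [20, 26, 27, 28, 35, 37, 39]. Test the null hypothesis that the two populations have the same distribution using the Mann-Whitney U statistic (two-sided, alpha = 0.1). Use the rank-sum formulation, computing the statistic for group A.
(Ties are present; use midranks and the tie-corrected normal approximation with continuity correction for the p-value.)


Step 1: Combine and sort all 13 observations; assign midranks.
sorted (value, group): (7,X), (10,X), (15,X), (17,X), (20,X), (20,Y), (22,X), (26,Y), (27,Y), (28,Y), (35,Y), (37,Y), (39,Y)
ranks: 7->1, 10->2, 15->3, 17->4, 20->5.5, 20->5.5, 22->7, 26->8, 27->9, 28->10, 35->11, 37->12, 39->13
Step 2: Rank sum for X: R1 = 1 + 2 + 3 + 4 + 5.5 + 7 = 22.5.
Step 3: U_X = R1 - n1(n1+1)/2 = 22.5 - 6*7/2 = 22.5 - 21 = 1.5.
       U_Y = n1*n2 - U_X = 42 - 1.5 = 40.5.
Step 4: Ties are present, so use the tie-corrected normal approximation (with continuity correction) for the p-value.
Step 5: p-value = 0.006567; compare to alpha = 0.1. reject H0.

U_X = 1.5, p = 0.006567, reject H0 at alpha = 0.1.


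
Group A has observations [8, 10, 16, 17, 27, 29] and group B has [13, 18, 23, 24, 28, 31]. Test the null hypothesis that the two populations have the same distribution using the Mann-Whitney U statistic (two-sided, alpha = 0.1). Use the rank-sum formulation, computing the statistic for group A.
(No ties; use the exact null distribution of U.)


Step 1: Combine and sort all 12 observations; assign midranks.
sorted (value, group): (8,X), (10,X), (13,Y), (16,X), (17,X), (18,Y), (23,Y), (24,Y), (27,X), (28,Y), (29,X), (31,Y)
ranks: 8->1, 10->2, 13->3, 16->4, 17->5, 18->6, 23->7, 24->8, 27->9, 28->10, 29->11, 31->12
Step 2: Rank sum for X: R1 = 1 + 2 + 4 + 5 + 9 + 11 = 32.
Step 3: U_X = R1 - n1(n1+1)/2 = 32 - 6*7/2 = 32 - 21 = 11.
       U_Y = n1*n2 - U_X = 36 - 11 = 25.
Step 4: No ties, so the exact null distribution of U (based on enumerating the C(12,6) = 924 equally likely rank assignments) gives the two-sided p-value.
Step 5: p-value = 0.309524; compare to alpha = 0.1. fail to reject H0.

U_X = 11, p = 0.309524, fail to reject H0 at alpha = 0.1.


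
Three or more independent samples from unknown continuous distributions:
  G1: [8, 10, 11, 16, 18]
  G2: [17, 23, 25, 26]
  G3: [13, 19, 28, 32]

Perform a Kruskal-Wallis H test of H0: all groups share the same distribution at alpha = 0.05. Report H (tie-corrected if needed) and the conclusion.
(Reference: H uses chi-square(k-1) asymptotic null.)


Step 1: Combine all N = 13 observations and assign midranks.
sorted (value, group, rank): (8,G1,1), (10,G1,2), (11,G1,3), (13,G3,4), (16,G1,5), (17,G2,6), (18,G1,7), (19,G3,8), (23,G2,9), (25,G2,10), (26,G2,11), (28,G3,12), (32,G3,13)
Step 2: Sum ranks within each group.
R_1 = 18 (n_1 = 5)
R_2 = 36 (n_2 = 4)
R_3 = 37 (n_3 = 4)
Step 3: H = 12/(N(N+1)) * sum(R_i^2/n_i) - 3(N+1)
     = 12/(13*14) * (18^2/5 + 36^2/4 + 37^2/4) - 3*14
     = 0.065934 * 731.05 - 42
     = 6.201099.
Step 4: No ties, so H is used without correction.
Step 5: Under H0, H ~ chi^2(2); p-value = 0.045024.
Step 6: alpha = 0.05. reject H0.

H = 6.2011, df = 2, p = 0.045024, reject H0.


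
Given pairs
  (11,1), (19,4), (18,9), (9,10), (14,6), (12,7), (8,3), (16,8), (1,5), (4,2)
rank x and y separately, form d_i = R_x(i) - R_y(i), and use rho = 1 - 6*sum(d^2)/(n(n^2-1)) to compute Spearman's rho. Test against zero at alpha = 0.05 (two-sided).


Step 1: Rank x and y separately (midranks; no ties here).
rank(x): 11->5, 19->10, 18->9, 9->4, 14->7, 12->6, 8->3, 16->8, 1->1, 4->2
rank(y): 1->1, 4->4, 9->9, 10->10, 6->6, 7->7, 3->3, 8->8, 5->5, 2->2
Step 2: d_i = R_x(i) - R_y(i); compute d_i^2.
  (5-1)^2=16, (10-4)^2=36, (9-9)^2=0, (4-10)^2=36, (7-6)^2=1, (6-7)^2=1, (3-3)^2=0, (8-8)^2=0, (1-5)^2=16, (2-2)^2=0
sum(d^2) = 106.
Step 3: rho = 1 - 6*106 / (10*(10^2 - 1)) = 1 - 636/990 = 0.357576.
Step 4: Under H0, t = rho * sqrt((n-2)/(1-rho^2)) = 1.0830 ~ t(8).
Step 5: Two-sided p-value from the t-distribution with 8 df = 0.310376.
Step 6: alpha = 0.05. fail to reject H0.

rho = 0.3576, p = 0.310376, fail to reject H0 at alpha = 0.05.


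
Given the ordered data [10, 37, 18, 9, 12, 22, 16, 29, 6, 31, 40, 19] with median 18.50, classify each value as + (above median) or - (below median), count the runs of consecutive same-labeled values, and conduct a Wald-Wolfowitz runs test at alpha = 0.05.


Step 1: Compute median = 18.50; label A = above, B = below.
Labels in order: BABBBABABAAA  (n_A = 6, n_B = 6)
Step 2: Count runs R = 8.
Step 3: Under H0 (random ordering), E[R] = 2*n_A*n_B/(n_A+n_B) + 1 = 2*6*6/12 + 1 = 7.0000.
        Var[R] = 2*n_A*n_B*(2*n_A*n_B - n_A - n_B) / ((n_A+n_B)^2 * (n_A+n_B-1)) = 4320/1584 = 2.7273.
        SD[R] = 1.6514.
Step 4: Continuity-corrected z = (R - 0.5 - E[R]) / SD[R] = (8 - 0.5 - 7.0000) / 1.6514 = 0.3028.
Step 5: Two-sided p-value via normal approximation = 2*(1 - Phi(|z|)) = 0.762069.
Step 6: alpha = 0.05. fail to reject H0.

R = 8, z = 0.3028, p = 0.762069, fail to reject H0.


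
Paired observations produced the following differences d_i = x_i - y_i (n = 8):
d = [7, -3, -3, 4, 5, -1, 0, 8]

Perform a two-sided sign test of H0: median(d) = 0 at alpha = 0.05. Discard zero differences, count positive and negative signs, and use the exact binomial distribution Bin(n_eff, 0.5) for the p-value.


Step 1: Discard zero differences. Original n = 8; n_eff = number of nonzero differences = 7.
Nonzero differences (with sign): +7, -3, -3, +4, +5, -1, +8
Step 2: Count signs: positive = 4, negative = 3.
Step 3: Under H0: P(positive) = 0.5, so the number of positives S ~ Bin(7, 0.5).
Step 4: Two-sided exact p-value = sum of Bin(7,0.5) probabilities at or below the observed probability = 1.000000.
Step 5: alpha = 0.05. fail to reject H0.

n_eff = 7, pos = 4, neg = 3, p = 1.000000, fail to reject H0.


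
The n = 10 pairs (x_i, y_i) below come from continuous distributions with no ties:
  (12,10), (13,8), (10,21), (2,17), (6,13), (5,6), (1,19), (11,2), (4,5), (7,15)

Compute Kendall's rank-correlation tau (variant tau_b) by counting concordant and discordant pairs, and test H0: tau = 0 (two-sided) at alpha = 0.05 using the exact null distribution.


Step 1: Enumerate the 45 unordered pairs (i,j) with i<j and classify each by sign(x_j-x_i) * sign(y_j-y_i).
  (1,2):dx=+1,dy=-2->D; (1,3):dx=-2,dy=+11->D; (1,4):dx=-10,dy=+7->D; (1,5):dx=-6,dy=+3->D
  (1,6):dx=-7,dy=-4->C; (1,7):dx=-11,dy=+9->D; (1,8):dx=-1,dy=-8->C; (1,9):dx=-8,dy=-5->C
  (1,10):dx=-5,dy=+5->D; (2,3):dx=-3,dy=+13->D; (2,4):dx=-11,dy=+9->D; (2,5):dx=-7,dy=+5->D
  (2,6):dx=-8,dy=-2->C; (2,7):dx=-12,dy=+11->D; (2,8):dx=-2,dy=-6->C; (2,9):dx=-9,dy=-3->C
  (2,10):dx=-6,dy=+7->D; (3,4):dx=-8,dy=-4->C; (3,5):dx=-4,dy=-8->C; (3,6):dx=-5,dy=-15->C
  (3,7):dx=-9,dy=-2->C; (3,8):dx=+1,dy=-19->D; (3,9):dx=-6,dy=-16->C; (3,10):dx=-3,dy=-6->C
  (4,5):dx=+4,dy=-4->D; (4,6):dx=+3,dy=-11->D; (4,7):dx=-1,dy=+2->D; (4,8):dx=+9,dy=-15->D
  (4,9):dx=+2,dy=-12->D; (4,10):dx=+5,dy=-2->D; (5,6):dx=-1,dy=-7->C; (5,7):dx=-5,dy=+6->D
  (5,8):dx=+5,dy=-11->D; (5,9):dx=-2,dy=-8->C; (5,10):dx=+1,dy=+2->C; (6,7):dx=-4,dy=+13->D
  (6,8):dx=+6,dy=-4->D; (6,9):dx=-1,dy=-1->C; (6,10):dx=+2,dy=+9->C; (7,8):dx=+10,dy=-17->D
  (7,9):dx=+3,dy=-14->D; (7,10):dx=+6,dy=-4->D; (8,9):dx=-7,dy=+3->D; (8,10):dx=-4,dy=+13->D
  (9,10):dx=+3,dy=+10->C
Step 2: C = 18, D = 27, total pairs = 45.
Step 3: tau = (C - D)/(n(n-1)/2) = (18 - 27)/45 = -0.200000.
Step 4: Exact two-sided p-value (enumerate n! = 3628800 permutations of y under H0): p = 0.484313.
Step 5: alpha = 0.05. fail to reject H0.

tau_b = -0.2000 (C=18, D=27), p = 0.484313, fail to reject H0.


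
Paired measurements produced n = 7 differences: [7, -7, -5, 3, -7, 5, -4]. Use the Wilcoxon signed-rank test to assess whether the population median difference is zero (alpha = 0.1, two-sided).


Step 1: Drop any zero differences (none here) and take |d_i|.
|d| = [7, 7, 5, 3, 7, 5, 4]
Step 2: Midrank |d_i| (ties get averaged ranks).
ranks: |7|->6, |7|->6, |5|->3.5, |3|->1, |7|->6, |5|->3.5, |4|->2
Step 3: Attach original signs; sum ranks with positive sign and with negative sign.
W+ = 6 + 1 + 3.5 = 10.5
W- = 6 + 3.5 + 6 + 2 = 17.5
(Check: W+ + W- = 28 should equal n(n+1)/2 = 28.)
Step 4: Test statistic W = min(W+, W-) = 10.5.
Step 5: Ties in |d|, so use the tie-corrected normal approximation.
        E[W] = n(n+1)/4 = 7*8/4 = 14.
        Tie groups: |d|=5 (t=2), |d|=7 (t=3); sum(t^3 - t) = 30.
        Var[W] = n(n+1)(2n+1)/24 - sum(t^3-t)/48 = 840/24 - 30/48 = 34.375.
        z = (W - E[W]) / sqrt(Var[W]) = (10.5 - 14) / 5.8630 = -0.5970.
        Two-sided p = 2*Phi(z) = 0.550533.
Step 6: alpha = 0.1. fail to reject H0.

W+ = 10.5, W- = 17.5, W = min = 10.5, p = 0.550533, fail to reject H0.


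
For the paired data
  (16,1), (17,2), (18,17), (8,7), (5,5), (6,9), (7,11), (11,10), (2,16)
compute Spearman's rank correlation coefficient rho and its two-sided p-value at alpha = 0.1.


Step 1: Rank x and y separately (midranks; no ties here).
rank(x): 16->7, 17->8, 18->9, 8->5, 5->2, 6->3, 7->4, 11->6, 2->1
rank(y): 1->1, 2->2, 17->9, 7->4, 5->3, 9->5, 11->7, 10->6, 16->8
Step 2: d_i = R_x(i) - R_y(i); compute d_i^2.
  (7-1)^2=36, (8-2)^2=36, (9-9)^2=0, (5-4)^2=1, (2-3)^2=1, (3-5)^2=4, (4-7)^2=9, (6-6)^2=0, (1-8)^2=49
sum(d^2) = 136.
Step 3: rho = 1 - 6*136 / (9*(9^2 - 1)) = 1 - 816/720 = -0.133333.
Step 4: Under H0, t = rho * sqrt((n-2)/(1-rho^2)) = -0.3559 ~ t(7).
Step 5: Two-sided p-value from the t-distribution with 7 df = 0.732368.
Step 6: alpha = 0.1. fail to reject H0.

rho = -0.1333, p = 0.732368, fail to reject H0 at alpha = 0.1.


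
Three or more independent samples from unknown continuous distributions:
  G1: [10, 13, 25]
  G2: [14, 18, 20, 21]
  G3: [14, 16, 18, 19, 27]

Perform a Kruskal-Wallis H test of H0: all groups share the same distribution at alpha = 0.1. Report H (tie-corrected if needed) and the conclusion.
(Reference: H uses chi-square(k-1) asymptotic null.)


Step 1: Combine all N = 12 observations and assign midranks.
sorted (value, group, rank): (10,G1,1), (13,G1,2), (14,G2,3.5), (14,G3,3.5), (16,G3,5), (18,G2,6.5), (18,G3,6.5), (19,G3,8), (20,G2,9), (21,G2,10), (25,G1,11), (27,G3,12)
Step 2: Sum ranks within each group.
R_1 = 14 (n_1 = 3)
R_2 = 29 (n_2 = 4)
R_3 = 35 (n_3 = 5)
Step 3: H = 12/(N(N+1)) * sum(R_i^2/n_i) - 3(N+1)
     = 12/(12*13) * (14^2/3 + 29^2/4 + 35^2/5) - 3*13
     = 0.076923 * 520.583 - 39
     = 1.044872.
Step 4: Ties present; correction factor C = 1 - 12/(12^3 - 12) = 0.993007. Corrected H = 1.044872 / 0.993007 = 1.052230.
Step 5: Under H0, H ~ chi^2(2); p-value = 0.590896.
Step 6: alpha = 0.1. fail to reject H0.

H = 1.0522, df = 2, p = 0.590896, fail to reject H0.


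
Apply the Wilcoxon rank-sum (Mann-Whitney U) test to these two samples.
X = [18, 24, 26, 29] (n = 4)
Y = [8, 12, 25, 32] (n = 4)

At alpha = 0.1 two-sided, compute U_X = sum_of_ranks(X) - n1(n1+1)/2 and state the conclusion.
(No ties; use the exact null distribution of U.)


Step 1: Combine and sort all 8 observations; assign midranks.
sorted (value, group): (8,Y), (12,Y), (18,X), (24,X), (25,Y), (26,X), (29,X), (32,Y)
ranks: 8->1, 12->2, 18->3, 24->4, 25->5, 26->6, 29->7, 32->8
Step 2: Rank sum for X: R1 = 3 + 4 + 6 + 7 = 20.
Step 3: U_X = R1 - n1(n1+1)/2 = 20 - 4*5/2 = 20 - 10 = 10.
       U_Y = n1*n2 - U_X = 16 - 10 = 6.
Step 4: No ties, so the exact null distribution of U (based on enumerating the C(8,4) = 70 equally likely rank assignments) gives the two-sided p-value.
Step 5: p-value = 0.685714; compare to alpha = 0.1. fail to reject H0.

U_X = 10, p = 0.685714, fail to reject H0 at alpha = 0.1.


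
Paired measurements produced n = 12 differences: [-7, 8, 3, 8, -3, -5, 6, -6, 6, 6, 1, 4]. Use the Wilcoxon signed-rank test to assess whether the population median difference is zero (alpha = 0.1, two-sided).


Step 1: Drop any zero differences (none here) and take |d_i|.
|d| = [7, 8, 3, 8, 3, 5, 6, 6, 6, 6, 1, 4]
Step 2: Midrank |d_i| (ties get averaged ranks).
ranks: |7|->10, |8|->11.5, |3|->2.5, |8|->11.5, |3|->2.5, |5|->5, |6|->7.5, |6|->7.5, |6|->7.5, |6|->7.5, |1|->1, |4|->4
Step 3: Attach original signs; sum ranks with positive sign and with negative sign.
W+ = 11.5 + 2.5 + 11.5 + 7.5 + 7.5 + 7.5 + 1 + 4 = 53
W- = 10 + 2.5 + 5 + 7.5 = 25
(Check: W+ + W- = 78 should equal n(n+1)/2 = 78.)
Step 4: Test statistic W = min(W+, W-) = 25.
Step 5: Ties in |d|, so use the tie-corrected normal approximation.
        E[W] = n(n+1)/4 = 12*13/4 = 39.
        Tie groups: |d|=3 (t=2), |d|=6 (t=4), |d|=8 (t=2); sum(t^3 - t) = 72.
        Var[W] = n(n+1)(2n+1)/24 - sum(t^3-t)/48 = 3900/24 - 72/48 = 161.
        z = (W - E[W]) / sqrt(Var[W]) = (25 - 39) / 12.6886 = -1.1034.
        Two-sided p = 2*Phi(z) = 0.269873.
Step 6: alpha = 0.1. fail to reject H0.

W+ = 53, W- = 25, W = min = 25, p = 0.269873, fail to reject H0.


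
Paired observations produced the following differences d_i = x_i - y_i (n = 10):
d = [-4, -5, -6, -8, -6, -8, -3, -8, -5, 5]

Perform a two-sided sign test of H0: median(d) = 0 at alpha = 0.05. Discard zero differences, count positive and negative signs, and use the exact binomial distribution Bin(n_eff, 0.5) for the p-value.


Step 1: Discard zero differences. Original n = 10; n_eff = number of nonzero differences = 10.
Nonzero differences (with sign): -4, -5, -6, -8, -6, -8, -3, -8, -5, +5
Step 2: Count signs: positive = 1, negative = 9.
Step 3: Under H0: P(positive) = 0.5, so the number of positives S ~ Bin(10, 0.5).
Step 4: Two-sided exact p-value = sum of Bin(10,0.5) probabilities at or below the observed probability = 0.021484.
Step 5: alpha = 0.05. reject H0.

n_eff = 10, pos = 1, neg = 9, p = 0.021484, reject H0.


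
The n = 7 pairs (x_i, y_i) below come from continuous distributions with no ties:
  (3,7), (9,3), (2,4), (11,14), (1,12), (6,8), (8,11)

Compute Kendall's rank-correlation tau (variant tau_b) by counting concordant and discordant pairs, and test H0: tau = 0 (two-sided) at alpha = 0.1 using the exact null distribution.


Step 1: Enumerate the 21 unordered pairs (i,j) with i<j and classify each by sign(x_j-x_i) * sign(y_j-y_i).
  (1,2):dx=+6,dy=-4->D; (1,3):dx=-1,dy=-3->C; (1,4):dx=+8,dy=+7->C; (1,5):dx=-2,dy=+5->D
  (1,6):dx=+3,dy=+1->C; (1,7):dx=+5,dy=+4->C; (2,3):dx=-7,dy=+1->D; (2,4):dx=+2,dy=+11->C
  (2,5):dx=-8,dy=+9->D; (2,6):dx=-3,dy=+5->D; (2,7):dx=-1,dy=+8->D; (3,4):dx=+9,dy=+10->C
  (3,5):dx=-1,dy=+8->D; (3,6):dx=+4,dy=+4->C; (3,7):dx=+6,dy=+7->C; (4,5):dx=-10,dy=-2->C
  (4,6):dx=-5,dy=-6->C; (4,7):dx=-3,dy=-3->C; (5,6):dx=+5,dy=-4->D; (5,7):dx=+7,dy=-1->D
  (6,7):dx=+2,dy=+3->C
Step 2: C = 12, D = 9, total pairs = 21.
Step 3: tau = (C - D)/(n(n-1)/2) = (12 - 9)/21 = 0.142857.
Step 4: Exact two-sided p-value (enumerate n! = 5040 permutations of y under H0): p = 0.772619.
Step 5: alpha = 0.1. fail to reject H0.

tau_b = 0.1429 (C=12, D=9), p = 0.772619, fail to reject H0.


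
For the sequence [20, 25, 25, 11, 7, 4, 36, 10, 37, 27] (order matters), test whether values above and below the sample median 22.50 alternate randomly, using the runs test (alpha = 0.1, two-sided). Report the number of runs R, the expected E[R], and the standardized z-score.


Step 1: Compute median = 22.50; label A = above, B = below.
Labels in order: BAABBBABAA  (n_A = 5, n_B = 5)
Step 2: Count runs R = 6.
Step 3: Under H0 (random ordering), E[R] = 2*n_A*n_B/(n_A+n_B) + 1 = 2*5*5/10 + 1 = 6.0000.
        Var[R] = 2*n_A*n_B*(2*n_A*n_B - n_A - n_B) / ((n_A+n_B)^2 * (n_A+n_B-1)) = 2000/900 = 2.2222.
        SD[R] = 1.4907.
Step 4: R = E[R], so z = 0 with no continuity correction.
Step 5: Two-sided p-value via normal approximation = 2*(1 - Phi(|z|)) = 1.000000.
Step 6: alpha = 0.1. fail to reject H0.

R = 6, z = 0.0000, p = 1.000000, fail to reject H0.


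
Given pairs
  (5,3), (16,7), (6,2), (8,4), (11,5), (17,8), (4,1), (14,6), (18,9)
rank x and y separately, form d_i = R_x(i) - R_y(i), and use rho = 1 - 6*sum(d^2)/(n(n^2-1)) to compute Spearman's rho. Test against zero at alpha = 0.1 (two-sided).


Step 1: Rank x and y separately (midranks; no ties here).
rank(x): 5->2, 16->7, 6->3, 8->4, 11->5, 17->8, 4->1, 14->6, 18->9
rank(y): 3->3, 7->7, 2->2, 4->4, 5->5, 8->8, 1->1, 6->6, 9->9
Step 2: d_i = R_x(i) - R_y(i); compute d_i^2.
  (2-3)^2=1, (7-7)^2=0, (3-2)^2=1, (4-4)^2=0, (5-5)^2=0, (8-8)^2=0, (1-1)^2=0, (6-6)^2=0, (9-9)^2=0
sum(d^2) = 2.
Step 3: rho = 1 - 6*2 / (9*(9^2 - 1)) = 1 - 12/720 = 0.983333.
Step 4: Under H0, t = rho * sqrt((n-2)/(1-rho^2)) = 14.3096 ~ t(7).
Step 5: Two-sided p-value from the t-distribution with 7 df = 0.000002.
Step 6: alpha = 0.1. reject H0.

rho = 0.9833, p = 0.000002, reject H0 at alpha = 0.1.


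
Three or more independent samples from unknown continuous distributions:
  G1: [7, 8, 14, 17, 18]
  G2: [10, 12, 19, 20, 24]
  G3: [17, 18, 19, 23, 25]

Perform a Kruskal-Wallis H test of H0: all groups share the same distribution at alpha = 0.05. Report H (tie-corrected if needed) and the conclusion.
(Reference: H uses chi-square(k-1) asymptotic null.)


Step 1: Combine all N = 15 observations and assign midranks.
sorted (value, group, rank): (7,G1,1), (8,G1,2), (10,G2,3), (12,G2,4), (14,G1,5), (17,G1,6.5), (17,G3,6.5), (18,G1,8.5), (18,G3,8.5), (19,G2,10.5), (19,G3,10.5), (20,G2,12), (23,G3,13), (24,G2,14), (25,G3,15)
Step 2: Sum ranks within each group.
R_1 = 23 (n_1 = 5)
R_2 = 43.5 (n_2 = 5)
R_3 = 53.5 (n_3 = 5)
Step 3: H = 12/(N(N+1)) * sum(R_i^2/n_i) - 3(N+1)
     = 12/(15*16) * (23^2/5 + 43.5^2/5 + 53.5^2/5) - 3*16
     = 0.050000 * 1056.7 - 48
     = 4.835000.
Step 4: Ties present; correction factor C = 1 - 18/(15^3 - 15) = 0.994643. Corrected H = 4.835000 / 0.994643 = 4.861041.
Step 5: Under H0, H ~ chi^2(2); p-value = 0.087991.
Step 6: alpha = 0.05. fail to reject H0.

H = 4.8610, df = 2, p = 0.087991, fail to reject H0.
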